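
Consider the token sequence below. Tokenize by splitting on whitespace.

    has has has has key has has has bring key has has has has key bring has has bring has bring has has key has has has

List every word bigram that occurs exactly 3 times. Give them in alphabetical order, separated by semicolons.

Bigram counts meeting the condition (exactly 3 times):
  bring has: 3
  has bring: 3
  has key: 3
  key has: 3

bring has; has bring; has key; key has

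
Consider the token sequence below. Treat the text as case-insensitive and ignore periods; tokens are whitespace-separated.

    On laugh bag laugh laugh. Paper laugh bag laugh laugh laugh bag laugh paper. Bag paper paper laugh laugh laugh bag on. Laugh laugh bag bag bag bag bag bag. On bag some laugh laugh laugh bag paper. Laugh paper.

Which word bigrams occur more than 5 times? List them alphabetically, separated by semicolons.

Bigram counts meeting the condition (more than 5 times):
  laugh bag: 6
  laugh laugh: 8

laugh bag; laugh laugh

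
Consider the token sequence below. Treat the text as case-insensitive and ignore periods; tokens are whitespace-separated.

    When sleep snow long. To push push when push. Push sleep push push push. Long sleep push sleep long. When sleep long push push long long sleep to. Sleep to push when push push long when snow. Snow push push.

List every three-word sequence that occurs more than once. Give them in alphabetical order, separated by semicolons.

push push long; push when push; when push push

Trigram counts meeting the condition (more than once):
  push push long: 3
  push when push: 2
  when push push: 2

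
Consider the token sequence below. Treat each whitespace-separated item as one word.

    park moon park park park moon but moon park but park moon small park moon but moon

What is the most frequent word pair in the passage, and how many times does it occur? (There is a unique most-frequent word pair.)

Bigram frequencies (highest first):
  park moon: 4
  moon park: 2
  park park: 2
  moon but: 2
  but moon: 2
  park but: 1
  … (3 more, each ≤ 1)

"park moon", 4 times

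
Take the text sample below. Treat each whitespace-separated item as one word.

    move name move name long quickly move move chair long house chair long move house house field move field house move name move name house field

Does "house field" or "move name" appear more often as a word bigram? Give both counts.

"house field": 2 occurrences
"move name": 4 occurrences

"move name" (4 vs 2)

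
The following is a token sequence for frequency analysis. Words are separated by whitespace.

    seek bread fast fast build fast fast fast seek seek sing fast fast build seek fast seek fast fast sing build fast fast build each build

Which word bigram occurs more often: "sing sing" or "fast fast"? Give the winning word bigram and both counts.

"fast fast" (6 vs 0)

"sing sing": 0 occurrences
"fast fast": 6 occurrences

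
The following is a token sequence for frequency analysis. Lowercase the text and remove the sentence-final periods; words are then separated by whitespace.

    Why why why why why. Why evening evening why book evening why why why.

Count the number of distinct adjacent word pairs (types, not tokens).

6

14 tokens → 13 bigram windows in total.
Repeated bigrams (each contributes count−1 duplicates):
  why why: 7
  evening why: 2
7 duplicate windows → 13 − 7 = 6 distinct.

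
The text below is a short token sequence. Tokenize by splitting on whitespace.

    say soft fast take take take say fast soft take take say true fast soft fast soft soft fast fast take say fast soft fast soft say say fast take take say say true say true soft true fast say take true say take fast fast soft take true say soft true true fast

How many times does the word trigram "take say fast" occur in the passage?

Scanning the 52 overlapping trigram windows for "take say fast":
  position 6–8: take say fast
  position 21–23: take say fast

2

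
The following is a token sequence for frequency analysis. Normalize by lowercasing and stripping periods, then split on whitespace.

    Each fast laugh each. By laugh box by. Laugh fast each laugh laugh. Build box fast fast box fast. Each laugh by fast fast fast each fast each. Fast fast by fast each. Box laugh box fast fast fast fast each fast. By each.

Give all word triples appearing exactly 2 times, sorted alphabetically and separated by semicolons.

box fast fast; fast each laugh; fast fast each

Trigram counts meeting the condition (exactly 2 times):
  box fast fast: 2
  fast each laugh: 2
  fast fast each: 2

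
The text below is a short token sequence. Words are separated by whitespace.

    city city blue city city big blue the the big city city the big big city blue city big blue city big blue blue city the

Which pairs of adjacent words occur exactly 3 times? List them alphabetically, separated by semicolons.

big blue; city big; city city

Bigram counts meeting the condition (exactly 3 times):
  big blue: 3
  city big: 3
  city city: 3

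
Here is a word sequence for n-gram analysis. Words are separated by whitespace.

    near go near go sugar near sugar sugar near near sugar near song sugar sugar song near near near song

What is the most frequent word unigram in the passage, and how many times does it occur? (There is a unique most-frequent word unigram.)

Unigram frequencies (highest first):
  near: 9
  sugar: 6
  song: 3
  go: 2

"near", 9 times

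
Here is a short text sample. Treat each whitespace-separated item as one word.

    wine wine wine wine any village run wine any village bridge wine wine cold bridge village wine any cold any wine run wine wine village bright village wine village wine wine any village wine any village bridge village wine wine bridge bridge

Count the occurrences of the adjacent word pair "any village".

4

Scanning the 41 overlapping bigram windows for "any village":
  position 5–6: any village
  position 9–10: any village
  position 32–33: any village
  position 35–36: any village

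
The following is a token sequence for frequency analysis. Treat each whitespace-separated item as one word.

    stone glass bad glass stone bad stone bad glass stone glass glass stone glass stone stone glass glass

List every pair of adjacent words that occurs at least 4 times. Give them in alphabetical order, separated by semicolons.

Bigram counts meeting the condition (at least 4 times):
  glass stone: 4
  stone glass: 4

glass stone; stone glass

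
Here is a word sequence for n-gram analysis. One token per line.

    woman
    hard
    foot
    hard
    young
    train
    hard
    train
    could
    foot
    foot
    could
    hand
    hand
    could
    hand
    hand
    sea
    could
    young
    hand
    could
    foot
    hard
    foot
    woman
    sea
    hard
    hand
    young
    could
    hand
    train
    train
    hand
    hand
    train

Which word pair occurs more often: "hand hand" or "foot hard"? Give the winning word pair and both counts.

"hand hand" (3 vs 2)

"hand hand": 3 occurrences
"foot hard": 2 occurrences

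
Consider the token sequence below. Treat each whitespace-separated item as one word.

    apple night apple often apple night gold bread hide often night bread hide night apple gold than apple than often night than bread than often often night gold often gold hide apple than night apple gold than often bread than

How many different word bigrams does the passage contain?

40 tokens → 39 bigram windows in total.
Repeated bigrams (each contributes count−1 duplicates):
  night apple: 3
  often night: 3
  than often: 3
  apple gold: 2
  apple night: 2
  apple than: 2
  bread hide: 2
  bread than: 2
  … (2 more repeated)
13 duplicate windows → 39 − 13 = 26 distinct.

26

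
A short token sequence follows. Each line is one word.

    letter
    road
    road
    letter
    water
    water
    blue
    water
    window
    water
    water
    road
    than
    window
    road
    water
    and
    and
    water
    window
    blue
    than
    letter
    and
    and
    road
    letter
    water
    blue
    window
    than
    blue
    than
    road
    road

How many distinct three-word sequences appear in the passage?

35 tokens → 33 trigram windows in total.
Repeated trigrams (each contributes count−1 duplicates):
  road letter water: 2
1 duplicate windows → 33 − 1 = 32 distinct.

32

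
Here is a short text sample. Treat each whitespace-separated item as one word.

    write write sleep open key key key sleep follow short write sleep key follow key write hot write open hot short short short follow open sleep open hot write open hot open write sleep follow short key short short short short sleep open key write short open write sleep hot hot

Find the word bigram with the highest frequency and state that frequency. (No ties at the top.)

"short short", 5 times

Bigram frequencies (highest first):
  short short: 5
  write sleep: 4
  sleep open: 3
  open hot: 3
  open key: 2
  key key: 2
  … (25 more, each ≤ 2)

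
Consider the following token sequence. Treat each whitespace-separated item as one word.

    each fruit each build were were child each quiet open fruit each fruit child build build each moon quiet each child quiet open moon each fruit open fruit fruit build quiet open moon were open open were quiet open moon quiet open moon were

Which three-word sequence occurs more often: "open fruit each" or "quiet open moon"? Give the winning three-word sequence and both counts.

"quiet open moon" (4 vs 1)

"open fruit each": 1 occurrence
"quiet open moon": 4 occurrences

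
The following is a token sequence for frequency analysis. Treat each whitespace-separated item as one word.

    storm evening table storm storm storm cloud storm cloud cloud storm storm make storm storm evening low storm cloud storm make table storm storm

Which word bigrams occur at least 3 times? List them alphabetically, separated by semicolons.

Bigram counts meeting the condition (at least 3 times):
  cloud storm: 3
  storm cloud: 3
  storm storm: 5

cloud storm; storm cloud; storm storm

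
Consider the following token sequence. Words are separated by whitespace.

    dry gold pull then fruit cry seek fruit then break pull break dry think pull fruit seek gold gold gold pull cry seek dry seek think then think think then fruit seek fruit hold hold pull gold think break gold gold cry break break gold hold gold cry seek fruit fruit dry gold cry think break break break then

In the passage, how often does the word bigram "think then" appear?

2

Scanning the 58 overlapping bigram windows for "think then":
  position 26–27: think then
  position 29–30: think then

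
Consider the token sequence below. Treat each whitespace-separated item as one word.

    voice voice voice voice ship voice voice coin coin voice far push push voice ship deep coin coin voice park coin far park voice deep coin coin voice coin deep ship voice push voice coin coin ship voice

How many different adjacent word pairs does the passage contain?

22

38 tokens → 37 bigram windows in total.
Repeated bigrams (each contributes count−1 duplicates):
  coin coin: 4
  voice voice: 4
  coin voice: 3
  ship voice: 3
  voice coin: 3
  deep coin: 2
  push voice: 2
  voice ship: 2
15 duplicate windows → 37 − 15 = 22 distinct.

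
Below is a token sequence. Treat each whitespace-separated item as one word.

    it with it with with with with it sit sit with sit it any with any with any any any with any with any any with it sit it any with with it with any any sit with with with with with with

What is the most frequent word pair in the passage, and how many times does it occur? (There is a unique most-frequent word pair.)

Bigram frequencies (highest first):
  with with: 9
  any with: 6
  with any: 5
  with it: 4
  any any: 4
  it with: 3
  … (7 more, each ≤ 2)

"with with", 9 times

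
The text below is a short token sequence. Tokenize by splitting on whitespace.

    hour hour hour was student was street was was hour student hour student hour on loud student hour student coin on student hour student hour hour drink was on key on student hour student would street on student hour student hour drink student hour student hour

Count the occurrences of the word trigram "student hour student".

6

Scanning the 44 overlapping trigram windows for "student hour student":
  position 11–13: student hour student
  position 17–19: student hour student
  position 22–24: student hour student
  position 32–34: student hour student
  position 38–40: student hour student
  position 43–45: student hour student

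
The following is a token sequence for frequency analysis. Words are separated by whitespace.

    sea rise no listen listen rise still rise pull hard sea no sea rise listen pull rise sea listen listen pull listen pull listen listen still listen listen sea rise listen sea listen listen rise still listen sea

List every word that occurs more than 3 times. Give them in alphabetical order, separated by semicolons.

Unigram counts meeting the condition (more than 3 times):
  listen: 14
  pull: 4
  rise: 7
  sea: 7

listen; pull; rise; sea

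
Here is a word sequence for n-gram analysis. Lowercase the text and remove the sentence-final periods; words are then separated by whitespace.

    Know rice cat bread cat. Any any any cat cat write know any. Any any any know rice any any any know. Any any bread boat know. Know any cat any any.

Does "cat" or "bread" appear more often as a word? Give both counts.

"cat": 5 occurrences
"bread": 2 occurrences

"cat" (5 vs 2)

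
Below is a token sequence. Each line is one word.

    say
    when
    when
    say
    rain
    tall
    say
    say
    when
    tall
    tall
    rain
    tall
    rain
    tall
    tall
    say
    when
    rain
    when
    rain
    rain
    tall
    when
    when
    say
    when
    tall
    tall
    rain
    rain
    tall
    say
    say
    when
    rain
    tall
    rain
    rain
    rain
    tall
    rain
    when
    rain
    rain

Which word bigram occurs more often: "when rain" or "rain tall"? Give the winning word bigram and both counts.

"when rain": 4 occurrences
"rain tall": 7 occurrences

"rain tall" (7 vs 4)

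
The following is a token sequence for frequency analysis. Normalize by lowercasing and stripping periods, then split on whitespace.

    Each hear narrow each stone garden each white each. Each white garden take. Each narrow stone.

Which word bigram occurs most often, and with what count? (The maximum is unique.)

Bigram frequencies (highest first):
  each white: 2
  each hear: 1
  hear narrow: 1
  narrow each: 1
  each stone: 1
  stone garden: 1
  … (8 more, each ≤ 1)

"each white", 2 times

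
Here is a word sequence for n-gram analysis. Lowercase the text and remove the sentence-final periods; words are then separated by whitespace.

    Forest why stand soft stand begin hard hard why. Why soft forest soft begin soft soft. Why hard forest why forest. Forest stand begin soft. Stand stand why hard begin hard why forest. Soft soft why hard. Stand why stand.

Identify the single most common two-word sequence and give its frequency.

"why hard", 3 times

Bigram frequencies (highest first):
  why hard: 3
  forest why: 2
  why stand: 2
  soft stand: 2
  stand begin: 2
  begin hard: 2
  … (19 more, each ≤ 2)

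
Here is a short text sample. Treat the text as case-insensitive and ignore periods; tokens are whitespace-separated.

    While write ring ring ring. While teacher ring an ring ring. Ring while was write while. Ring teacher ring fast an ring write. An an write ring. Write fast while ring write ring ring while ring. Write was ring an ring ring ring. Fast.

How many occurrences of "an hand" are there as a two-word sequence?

0

Scanning the 43 overlapping bigram windows for "an hand":
  (none found)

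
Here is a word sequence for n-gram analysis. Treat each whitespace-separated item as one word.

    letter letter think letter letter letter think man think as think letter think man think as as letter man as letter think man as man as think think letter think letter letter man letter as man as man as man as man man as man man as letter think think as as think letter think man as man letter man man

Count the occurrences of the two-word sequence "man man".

3

Scanning the 60 overlapping bigram windows for "man man":
  position 42–43: man man
  position 45–46: man man
  position 60–61: man man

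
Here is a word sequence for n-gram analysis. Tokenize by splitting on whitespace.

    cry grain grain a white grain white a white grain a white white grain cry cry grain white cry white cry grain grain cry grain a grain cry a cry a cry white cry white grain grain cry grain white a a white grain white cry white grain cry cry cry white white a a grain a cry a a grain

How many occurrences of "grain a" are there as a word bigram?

Scanning the 60 overlapping bigram windows for "grain a":
  position 3–4: grain a
  position 10–11: grain a
  position 25–26: grain a
  position 56–57: grain a

4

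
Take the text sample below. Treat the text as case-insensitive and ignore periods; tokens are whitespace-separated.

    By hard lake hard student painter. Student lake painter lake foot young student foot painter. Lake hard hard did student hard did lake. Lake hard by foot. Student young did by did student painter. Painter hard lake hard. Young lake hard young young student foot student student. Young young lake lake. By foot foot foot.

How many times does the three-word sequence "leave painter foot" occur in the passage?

Scanning the 53 overlapping trigram windows for "leave painter foot":
  (none found)

0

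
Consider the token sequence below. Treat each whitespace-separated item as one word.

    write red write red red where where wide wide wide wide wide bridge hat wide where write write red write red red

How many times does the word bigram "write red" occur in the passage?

4

Scanning the 21 overlapping bigram windows for "write red":
  position 1–2: write red
  position 3–4: write red
  position 18–19: write red
  position 20–21: write red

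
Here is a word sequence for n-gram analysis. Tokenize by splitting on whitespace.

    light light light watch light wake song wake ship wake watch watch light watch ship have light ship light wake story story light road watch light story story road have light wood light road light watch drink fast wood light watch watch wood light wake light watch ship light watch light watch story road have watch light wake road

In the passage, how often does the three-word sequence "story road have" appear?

2

Scanning the 57 overlapping trigram windows for "story road have":
  position 28–30: story road have
  position 53–55: story road have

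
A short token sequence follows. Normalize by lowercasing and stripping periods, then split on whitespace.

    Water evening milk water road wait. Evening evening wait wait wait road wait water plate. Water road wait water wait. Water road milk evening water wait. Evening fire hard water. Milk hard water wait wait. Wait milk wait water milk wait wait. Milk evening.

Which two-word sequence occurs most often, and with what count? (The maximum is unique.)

Bigram frequencies (highest first):
  wait wait: 5
  wait water: 4
  water road: 3
  road wait: 3
  water wait: 3
  wait evening: 2
  … (18 more, each ≤ 2)

"wait wait", 5 times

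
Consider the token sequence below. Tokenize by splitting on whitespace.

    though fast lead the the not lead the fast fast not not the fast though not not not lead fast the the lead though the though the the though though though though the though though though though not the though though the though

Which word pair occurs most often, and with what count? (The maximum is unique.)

Bigram frequencies (highest first):
  though though: 7
  the though: 5
  though the: 4
  the the: 3
  not not: 3
  lead the: 2
  … (14 more, each ≤ 2)

"though though", 7 times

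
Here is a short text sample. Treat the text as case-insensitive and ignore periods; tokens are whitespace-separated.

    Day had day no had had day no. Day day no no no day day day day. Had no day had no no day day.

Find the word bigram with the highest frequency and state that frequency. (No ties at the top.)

Bigram frequencies (highest first):
  day day: 5
  no day: 4
  day had: 3
  day no: 3
  no no: 3
  had day: 2
  … (3 more, each ≤ 2)

"day day", 5 times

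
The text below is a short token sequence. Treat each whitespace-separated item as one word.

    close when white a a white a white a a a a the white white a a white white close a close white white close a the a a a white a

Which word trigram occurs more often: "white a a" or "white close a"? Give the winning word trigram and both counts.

"white a a" (3 vs 2)

"white a a": 3 occurrences
"white close a": 2 occurrences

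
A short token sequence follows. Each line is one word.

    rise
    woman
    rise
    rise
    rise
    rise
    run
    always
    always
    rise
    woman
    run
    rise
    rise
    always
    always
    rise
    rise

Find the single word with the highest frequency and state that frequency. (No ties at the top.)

"rise", 10 times

Unigram frequencies (highest first):
  rise: 10
  always: 4
  woman: 2
  run: 2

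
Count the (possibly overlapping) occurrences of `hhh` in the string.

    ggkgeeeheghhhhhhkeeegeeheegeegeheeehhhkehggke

5

Sliding a length-3 window over the 45 characters (43 positions):
  position 11–13: hhh
  position 12–14: hhh
  position 13–15: hhh
  position 14–16: hhh
  position 36–38: hhh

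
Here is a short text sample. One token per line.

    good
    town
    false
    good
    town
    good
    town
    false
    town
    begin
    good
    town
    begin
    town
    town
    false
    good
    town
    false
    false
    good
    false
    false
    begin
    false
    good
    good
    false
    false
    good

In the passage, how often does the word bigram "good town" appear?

5

Scanning the 29 overlapping bigram windows for "good town":
  position 1–2: good town
  position 4–5: good town
  position 6–7: good town
  position 11–12: good town
  position 17–18: good town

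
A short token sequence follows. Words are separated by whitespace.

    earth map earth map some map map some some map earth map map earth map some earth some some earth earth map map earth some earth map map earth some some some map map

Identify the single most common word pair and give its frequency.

"earth map", 6 times

Bigram frequencies (highest first):
  earth map: 6
  map earth: 5
  map map: 5
  some some: 4
  map some: 3
  some map: 3
  … (3 more, each ≤ 3)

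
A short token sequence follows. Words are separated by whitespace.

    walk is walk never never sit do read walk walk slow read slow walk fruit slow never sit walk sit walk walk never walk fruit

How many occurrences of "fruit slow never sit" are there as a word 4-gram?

1

Scanning the 22 overlapping 4-gram windows for "fruit slow never sit":
  position 15–18: fruit slow never sit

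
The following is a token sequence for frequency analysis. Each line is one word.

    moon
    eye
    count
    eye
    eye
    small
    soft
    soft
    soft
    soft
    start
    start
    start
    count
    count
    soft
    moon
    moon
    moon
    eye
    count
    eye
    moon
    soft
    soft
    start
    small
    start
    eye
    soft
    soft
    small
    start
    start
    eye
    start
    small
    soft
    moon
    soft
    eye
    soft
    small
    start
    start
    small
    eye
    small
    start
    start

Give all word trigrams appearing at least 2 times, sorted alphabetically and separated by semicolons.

eye count eye; moon eye count; small start start; soft small start; soft soft soft; soft soft start

Trigram counts meeting the condition (at least 2 times):
  eye count eye: 2
  moon eye count: 2
  small start start: 3
  soft small start: 2
  soft soft soft: 2
  soft soft start: 2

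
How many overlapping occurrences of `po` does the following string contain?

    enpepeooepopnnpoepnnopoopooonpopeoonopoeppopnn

7

Sliding a length-2 window over the 46 characters (45 positions):
  position 10–11: po
  position 15–16: po
  position 22–23: po
  position 25–26: po
  position 30–31: po
  position 38–39: po
  position 42–43: po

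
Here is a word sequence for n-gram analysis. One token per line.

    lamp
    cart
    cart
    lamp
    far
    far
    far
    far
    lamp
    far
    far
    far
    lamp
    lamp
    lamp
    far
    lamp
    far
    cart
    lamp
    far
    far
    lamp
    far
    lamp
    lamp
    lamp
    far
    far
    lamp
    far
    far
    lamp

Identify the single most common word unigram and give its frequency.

"far", 16 times

Unigram frequencies (highest first):
  far: 16
  lamp: 14
  cart: 3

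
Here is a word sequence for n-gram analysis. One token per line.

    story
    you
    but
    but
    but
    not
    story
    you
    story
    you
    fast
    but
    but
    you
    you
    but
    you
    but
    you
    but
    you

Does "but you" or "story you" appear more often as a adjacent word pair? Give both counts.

"but you" (4 vs 3)

"but you": 4 occurrences
"story you": 3 occurrences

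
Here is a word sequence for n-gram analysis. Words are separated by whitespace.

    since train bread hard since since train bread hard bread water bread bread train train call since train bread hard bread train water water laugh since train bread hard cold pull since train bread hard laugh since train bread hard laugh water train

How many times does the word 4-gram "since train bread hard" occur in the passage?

Scanning the 40 overlapping 4-gram windows for "since train bread hard":
  position 1–4: since train bread hard
  position 6–9: since train bread hard
  position 17–20: since train bread hard
  position 26–29: since train bread hard
  position 32–35: since train bread hard
  position 37–40: since train bread hard

6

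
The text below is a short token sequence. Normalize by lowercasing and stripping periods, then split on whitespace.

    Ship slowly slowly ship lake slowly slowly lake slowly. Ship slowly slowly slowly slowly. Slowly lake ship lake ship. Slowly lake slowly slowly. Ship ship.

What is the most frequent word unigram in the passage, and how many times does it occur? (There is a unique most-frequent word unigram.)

"slowly", 13 times

Unigram frequencies (highest first):
  slowly: 13
  ship: 7
  lake: 5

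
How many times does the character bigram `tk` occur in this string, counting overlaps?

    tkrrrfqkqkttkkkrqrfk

Sliding a length-2 window over the 20 characters (19 positions):
  position 1–2: tk
  position 12–13: tk

2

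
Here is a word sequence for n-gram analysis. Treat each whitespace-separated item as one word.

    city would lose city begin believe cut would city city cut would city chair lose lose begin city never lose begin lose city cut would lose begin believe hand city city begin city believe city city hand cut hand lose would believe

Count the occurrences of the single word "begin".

Scanning the 42 tokens for "begin":
  position 5: begin
  position 17: begin
  position 21: begin
  position 27: begin
  position 32: begin

5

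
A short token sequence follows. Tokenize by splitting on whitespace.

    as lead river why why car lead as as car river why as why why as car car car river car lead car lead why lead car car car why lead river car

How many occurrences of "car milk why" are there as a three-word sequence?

Scanning the 31 overlapping trigram windows for "car milk why":
  (none found)

0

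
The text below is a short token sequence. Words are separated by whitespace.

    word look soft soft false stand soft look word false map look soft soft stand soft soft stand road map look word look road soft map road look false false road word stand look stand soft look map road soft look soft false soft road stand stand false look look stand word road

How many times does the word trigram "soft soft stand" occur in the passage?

Scanning the 51 overlapping trigram windows for "soft soft stand":
  position 13–15: soft soft stand
  position 16–18: soft soft stand

2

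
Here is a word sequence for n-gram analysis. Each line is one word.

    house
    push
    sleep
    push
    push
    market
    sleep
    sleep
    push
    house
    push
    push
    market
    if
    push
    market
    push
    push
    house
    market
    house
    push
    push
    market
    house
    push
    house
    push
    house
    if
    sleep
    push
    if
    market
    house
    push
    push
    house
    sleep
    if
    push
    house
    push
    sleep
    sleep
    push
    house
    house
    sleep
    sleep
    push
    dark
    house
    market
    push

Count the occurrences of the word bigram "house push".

Scanning the 54 overlapping bigram windows for "house push":
  position 1–2: house push
  position 10–11: house push
  position 21–22: house push
  position 25–26: house push
  position 27–28: house push
  position 35–36: house push
  position 42–43: house push

7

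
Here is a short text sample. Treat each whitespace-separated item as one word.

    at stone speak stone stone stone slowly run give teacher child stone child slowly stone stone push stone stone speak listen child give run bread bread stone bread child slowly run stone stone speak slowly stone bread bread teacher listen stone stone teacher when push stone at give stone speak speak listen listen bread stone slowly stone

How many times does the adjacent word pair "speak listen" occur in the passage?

2

Scanning the 56 overlapping bigram windows for "speak listen":
  position 20–21: speak listen
  position 51–52: speak listen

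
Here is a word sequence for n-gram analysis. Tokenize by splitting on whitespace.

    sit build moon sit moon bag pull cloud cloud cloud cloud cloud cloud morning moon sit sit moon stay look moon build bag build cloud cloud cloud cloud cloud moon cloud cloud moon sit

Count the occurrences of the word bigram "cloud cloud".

Scanning the 33 overlapping bigram windows for "cloud cloud":
  position 8–9: cloud cloud
  position 9–10: cloud cloud
  position 10–11: cloud cloud
  position 11–12: cloud cloud
  position 12–13: cloud cloud
  position 25–26: cloud cloud
  position 26–27: cloud cloud
  position 27–28: cloud cloud
  position 28–29: cloud cloud
  position 31–32: cloud cloud

10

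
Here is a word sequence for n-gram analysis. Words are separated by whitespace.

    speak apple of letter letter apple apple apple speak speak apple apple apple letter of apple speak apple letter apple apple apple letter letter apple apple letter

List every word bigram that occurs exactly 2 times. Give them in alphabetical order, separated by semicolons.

apple speak; letter letter

Bigram counts meeting the condition (exactly 2 times):
  apple speak: 2
  letter letter: 2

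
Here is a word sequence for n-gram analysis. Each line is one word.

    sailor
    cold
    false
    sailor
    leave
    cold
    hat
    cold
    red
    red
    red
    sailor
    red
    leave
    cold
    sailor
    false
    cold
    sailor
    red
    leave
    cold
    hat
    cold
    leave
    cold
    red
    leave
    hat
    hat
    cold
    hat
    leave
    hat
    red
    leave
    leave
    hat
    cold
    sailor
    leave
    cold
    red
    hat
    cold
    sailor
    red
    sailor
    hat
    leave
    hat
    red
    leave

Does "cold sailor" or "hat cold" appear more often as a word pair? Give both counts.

"cold sailor": 4 occurrences
"hat cold": 5 occurrences

"hat cold" (5 vs 4)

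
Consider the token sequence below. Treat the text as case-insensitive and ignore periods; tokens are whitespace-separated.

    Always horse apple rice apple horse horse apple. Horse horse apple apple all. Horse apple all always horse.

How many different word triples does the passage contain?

18 tokens → 16 trigram windows in total.
Repeated trigrams (each contributes count−1 duplicates):
  apple horse horse: 2
  horse horse apple: 2
2 duplicate windows → 16 − 2 = 14 distinct.

14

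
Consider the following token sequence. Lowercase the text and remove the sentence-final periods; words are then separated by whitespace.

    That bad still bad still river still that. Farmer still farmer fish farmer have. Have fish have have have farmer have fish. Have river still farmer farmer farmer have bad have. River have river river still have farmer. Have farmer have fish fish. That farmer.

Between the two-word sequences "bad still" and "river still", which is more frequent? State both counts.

"bad still": 2 occurrences
"river still": 3 occurrences

"river still" (3 vs 2)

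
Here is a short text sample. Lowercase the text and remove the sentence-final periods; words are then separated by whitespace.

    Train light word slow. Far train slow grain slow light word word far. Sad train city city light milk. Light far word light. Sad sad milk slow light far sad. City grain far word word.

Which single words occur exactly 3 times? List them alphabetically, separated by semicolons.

city; train

Unigram counts meeting the condition (exactly 3 times):
  city: 3
  train: 3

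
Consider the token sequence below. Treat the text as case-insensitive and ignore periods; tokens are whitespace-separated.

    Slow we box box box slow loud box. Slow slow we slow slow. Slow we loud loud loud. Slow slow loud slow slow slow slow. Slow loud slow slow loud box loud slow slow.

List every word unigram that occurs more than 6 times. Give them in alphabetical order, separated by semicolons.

Unigram counts meeting the condition (more than 6 times):
  loud: 8
  slow: 18

loud; slow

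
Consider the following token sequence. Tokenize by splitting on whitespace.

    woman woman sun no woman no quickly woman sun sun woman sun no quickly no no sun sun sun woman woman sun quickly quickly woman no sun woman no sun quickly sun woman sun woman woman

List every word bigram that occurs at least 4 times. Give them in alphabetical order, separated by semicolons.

sun woman; woman sun

Bigram counts meeting the condition (at least 4 times):
  sun woman: 5
  woman sun: 5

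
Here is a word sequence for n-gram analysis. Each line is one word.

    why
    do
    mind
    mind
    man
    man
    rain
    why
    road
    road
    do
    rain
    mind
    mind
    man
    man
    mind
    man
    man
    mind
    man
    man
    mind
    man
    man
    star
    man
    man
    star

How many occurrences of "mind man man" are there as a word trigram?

5

Scanning the 27 overlapping trigram windows for "mind man man":
  position 4–6: mind man man
  position 14–16: mind man man
  position 17–19: mind man man
  position 20–22: mind man man
  position 23–25: mind man man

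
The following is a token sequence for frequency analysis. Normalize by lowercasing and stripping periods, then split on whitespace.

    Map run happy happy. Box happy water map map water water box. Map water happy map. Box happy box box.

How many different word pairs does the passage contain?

20 tokens → 19 bigram windows in total.
Repeated bigrams (each contributes count−1 duplicates):
  box happy: 2
  happy box: 2
  map water: 2
3 duplicate windows → 19 − 3 = 16 distinct.

16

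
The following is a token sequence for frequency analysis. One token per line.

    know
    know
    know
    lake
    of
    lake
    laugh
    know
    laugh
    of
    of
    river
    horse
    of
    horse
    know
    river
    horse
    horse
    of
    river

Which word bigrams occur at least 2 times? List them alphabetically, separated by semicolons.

horse of; know know; of river; river horse

Bigram counts meeting the condition (at least 2 times):
  horse of: 2
  know know: 2
  of river: 2
  river horse: 2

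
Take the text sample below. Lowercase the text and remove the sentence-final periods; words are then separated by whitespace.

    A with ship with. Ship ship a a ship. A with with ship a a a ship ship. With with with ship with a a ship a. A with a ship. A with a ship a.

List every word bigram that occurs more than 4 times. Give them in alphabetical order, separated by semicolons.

a a; a ship; ship a

Bigram counts meeting the condition (more than 4 times):
  a a: 5
  a ship: 5
  ship a: 6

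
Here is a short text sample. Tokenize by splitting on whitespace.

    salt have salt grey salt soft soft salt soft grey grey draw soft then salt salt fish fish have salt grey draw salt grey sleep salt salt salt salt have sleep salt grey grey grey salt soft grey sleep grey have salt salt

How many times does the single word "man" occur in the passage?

0

Scanning the 43 tokens for "man":
  (none found)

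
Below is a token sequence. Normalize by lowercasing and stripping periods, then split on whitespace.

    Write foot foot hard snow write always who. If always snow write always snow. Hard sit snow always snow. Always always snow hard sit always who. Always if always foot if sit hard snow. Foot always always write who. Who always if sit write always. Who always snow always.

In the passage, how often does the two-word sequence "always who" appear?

3

Scanning the 48 overlapping bigram windows for "always who":
  position 7–8: always who
  position 25–26: always who
  position 45–46: always who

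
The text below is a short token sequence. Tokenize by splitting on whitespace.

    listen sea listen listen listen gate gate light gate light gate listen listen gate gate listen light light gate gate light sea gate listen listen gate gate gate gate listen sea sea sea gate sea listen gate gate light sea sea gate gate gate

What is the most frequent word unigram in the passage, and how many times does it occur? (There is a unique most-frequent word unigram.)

Unigram frequencies (highest first):
  gate: 19
  listen: 11
  sea: 8
  light: 6

"gate", 19 times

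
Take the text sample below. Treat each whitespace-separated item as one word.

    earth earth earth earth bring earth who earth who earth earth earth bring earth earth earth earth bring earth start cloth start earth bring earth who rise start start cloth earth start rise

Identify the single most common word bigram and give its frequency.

"earth earth", 8 times

Bigram frequencies (highest first):
  earth earth: 8
  earth bring: 4
  bring earth: 4
  earth who: 3
  who earth: 2
  earth start: 2
  … (8 more, each ≤ 2)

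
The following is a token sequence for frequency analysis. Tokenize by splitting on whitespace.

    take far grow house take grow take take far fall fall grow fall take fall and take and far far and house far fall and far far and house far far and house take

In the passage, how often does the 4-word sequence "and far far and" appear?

2

Scanning the 31 overlapping 4-gram windows for "and far far and":
  position 18–21: and far far and
  position 25–28: and far far and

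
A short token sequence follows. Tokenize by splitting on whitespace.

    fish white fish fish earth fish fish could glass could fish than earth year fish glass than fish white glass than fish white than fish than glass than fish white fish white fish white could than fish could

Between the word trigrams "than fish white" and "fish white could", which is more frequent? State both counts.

"than fish white": 3 occurrences
"fish white could": 1 occurrence

"than fish white" (3 vs 1)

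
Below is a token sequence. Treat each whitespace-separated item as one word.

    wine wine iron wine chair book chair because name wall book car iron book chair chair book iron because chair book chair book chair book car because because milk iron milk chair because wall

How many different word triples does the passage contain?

34 tokens → 32 trigram windows in total.
Repeated trigrams (each contributes count−1 duplicates):
  chair book chair: 3
  book chair book: 2
3 duplicate windows → 32 − 3 = 29 distinct.

29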